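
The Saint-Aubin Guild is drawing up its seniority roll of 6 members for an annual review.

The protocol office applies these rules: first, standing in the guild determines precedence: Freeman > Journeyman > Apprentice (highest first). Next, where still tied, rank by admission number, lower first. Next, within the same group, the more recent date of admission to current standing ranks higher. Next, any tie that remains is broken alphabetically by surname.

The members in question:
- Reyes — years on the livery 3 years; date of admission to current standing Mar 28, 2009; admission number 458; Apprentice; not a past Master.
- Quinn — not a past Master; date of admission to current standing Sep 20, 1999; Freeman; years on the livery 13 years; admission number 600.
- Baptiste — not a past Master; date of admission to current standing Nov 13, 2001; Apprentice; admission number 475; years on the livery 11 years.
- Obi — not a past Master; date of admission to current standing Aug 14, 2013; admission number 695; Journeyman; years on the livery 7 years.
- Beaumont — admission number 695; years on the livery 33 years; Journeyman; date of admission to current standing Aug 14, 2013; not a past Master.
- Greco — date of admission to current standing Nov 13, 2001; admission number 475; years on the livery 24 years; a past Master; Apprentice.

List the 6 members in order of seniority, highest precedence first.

By standing in the guild: Quinn (Freeman); then Beaumont and Obi (Journeyman); then Reyes, Baptiste and Greco (Apprentice).
Beaumont and Obi both have admission number 695, so the next rule applies.
Beaumont and Obi both have date of admission to current standing Aug 14, 2013, so the next rule applies.
Among Beaumont and Obi, alphabetically by surname: Beaumont before Obi.
Among Reyes, Baptiste and Greco, by admission number (lower first): Reyes (458) before Baptiste and Greco (475).
Baptiste and Greco both have date of admission to current standing Nov 13, 2001, so the next rule applies.
Among Baptiste and Greco, alphabetically by surname: Baptiste before Greco.
Full order: Quinn, Beaumont, Obi, Reyes, Baptiste, Greco.

Quinn, Beaumont, Obi, Reyes, Baptiste, Greco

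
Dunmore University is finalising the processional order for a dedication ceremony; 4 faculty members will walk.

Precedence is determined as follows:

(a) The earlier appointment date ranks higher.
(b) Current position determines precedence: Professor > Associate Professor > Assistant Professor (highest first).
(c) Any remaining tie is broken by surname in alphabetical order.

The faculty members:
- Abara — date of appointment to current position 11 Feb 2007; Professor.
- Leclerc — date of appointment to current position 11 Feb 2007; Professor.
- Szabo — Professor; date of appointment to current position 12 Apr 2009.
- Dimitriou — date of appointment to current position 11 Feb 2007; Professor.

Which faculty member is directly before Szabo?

Leclerc

By date of appointment to current position (earlier first): Abara, Dimitriou and Leclerc (each 11 Feb 2007); then Szabo (12 Apr 2009).
Abara, Dimitriou and Leclerc are each Professor, so the next rule applies.
Among Abara, Dimitriou and Leclerc, alphabetically by surname: Abara before Dimitriou before Leclerc.
Order: Abara, Dimitriou, Leclerc, Szabo.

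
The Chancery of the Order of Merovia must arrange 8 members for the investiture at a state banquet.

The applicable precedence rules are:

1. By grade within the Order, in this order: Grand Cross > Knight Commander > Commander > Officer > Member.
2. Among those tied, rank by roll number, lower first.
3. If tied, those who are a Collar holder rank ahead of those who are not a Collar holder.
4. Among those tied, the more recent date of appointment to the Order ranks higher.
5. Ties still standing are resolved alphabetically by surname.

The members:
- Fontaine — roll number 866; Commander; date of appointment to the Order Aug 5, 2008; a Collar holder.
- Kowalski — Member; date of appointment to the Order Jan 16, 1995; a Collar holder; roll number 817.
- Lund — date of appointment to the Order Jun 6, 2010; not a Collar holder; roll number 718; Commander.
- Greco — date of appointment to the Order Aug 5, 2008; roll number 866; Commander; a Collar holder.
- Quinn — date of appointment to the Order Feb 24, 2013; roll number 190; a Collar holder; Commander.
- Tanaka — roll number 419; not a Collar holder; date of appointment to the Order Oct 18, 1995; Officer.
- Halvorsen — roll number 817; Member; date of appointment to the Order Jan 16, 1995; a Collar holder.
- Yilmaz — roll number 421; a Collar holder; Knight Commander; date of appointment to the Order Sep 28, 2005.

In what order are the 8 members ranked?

Yilmaz, Quinn, Lund, Fontaine, Greco, Tanaka, Halvorsen, Kowalski

By grade within the Order: Yilmaz (Knight Commander); then Quinn, Lund, Fontaine and Greco (Commander); then Tanaka (Officer); then Halvorsen and Kowalski (Member).
Among Quinn, Lund, Fontaine and Greco, by roll number (lower first): Quinn (190) before Lund (718) before Fontaine and Greco (866).
Fontaine and Greco are each a Collar holder, so the next rule applies.
Fontaine and Greco both have date of appointment to the Order Aug 5, 2008, so the next rule applies.
Among Fontaine and Greco, alphabetically by surname: Fontaine before Greco.
Halvorsen and Kowalski both have roll number 817, so the next rule applies.
Halvorsen and Kowalski are each a Collar holder, so the next rule applies.
Halvorsen and Kowalski both have date of appointment to the Order Jan 16, 1995, so the next rule applies.
Among Halvorsen and Kowalski, alphabetically by surname: Halvorsen before Kowalski.
Full order: Yilmaz, Quinn, Lund, Fontaine, Greco, Tanaka, Halvorsen, Kowalski.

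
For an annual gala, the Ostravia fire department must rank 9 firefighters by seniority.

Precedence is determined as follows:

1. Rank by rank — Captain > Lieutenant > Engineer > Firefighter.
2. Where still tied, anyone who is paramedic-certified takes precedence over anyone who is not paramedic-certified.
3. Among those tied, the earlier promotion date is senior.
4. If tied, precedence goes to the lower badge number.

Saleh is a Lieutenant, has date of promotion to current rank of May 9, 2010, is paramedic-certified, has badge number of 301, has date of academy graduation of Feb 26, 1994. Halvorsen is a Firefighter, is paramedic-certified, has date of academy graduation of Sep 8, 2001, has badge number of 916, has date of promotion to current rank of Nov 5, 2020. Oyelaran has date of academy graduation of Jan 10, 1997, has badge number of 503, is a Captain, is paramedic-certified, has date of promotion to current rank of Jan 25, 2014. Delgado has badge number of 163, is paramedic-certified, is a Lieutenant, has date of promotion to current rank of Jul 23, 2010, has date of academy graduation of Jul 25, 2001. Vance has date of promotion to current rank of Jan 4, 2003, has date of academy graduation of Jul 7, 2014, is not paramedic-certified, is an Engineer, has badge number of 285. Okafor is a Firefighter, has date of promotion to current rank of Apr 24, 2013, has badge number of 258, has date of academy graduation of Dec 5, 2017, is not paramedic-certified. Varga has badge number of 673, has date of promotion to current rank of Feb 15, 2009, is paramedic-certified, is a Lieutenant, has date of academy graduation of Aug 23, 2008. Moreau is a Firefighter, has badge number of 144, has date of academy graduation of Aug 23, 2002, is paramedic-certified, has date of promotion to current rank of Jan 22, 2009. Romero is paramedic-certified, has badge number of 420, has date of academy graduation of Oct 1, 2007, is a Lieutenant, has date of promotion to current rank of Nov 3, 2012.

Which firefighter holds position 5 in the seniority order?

Romero

By rank: Oyelaran (Captain); then Varga, Saleh, Delgado and Romero (Lieutenant); then Vance (Engineer); then Moreau, Halvorsen and Okafor (Firefighter).
Varga, Saleh, Delgado and Romero are each paramedic-certified, so the next rule applies.
Among Varga, Saleh, Delgado and Romero, by date of promotion to current rank (earlier first): Varga (Feb 15, 2009) before Saleh (May 9, 2010) before Delgado (Jul 23, 2010) before Romero (Nov 3, 2012).
Among Moreau, Halvorsen and Okafor, paramedic-certified before not paramedic-certified: Moreau and Halvorsen (paramedic-certified) before Okafor (not paramedic-certified).
Among Moreau and Halvorsen, by date of promotion to current rank (earlier first): Moreau (Jan 22, 2009) before Halvorsen (Nov 5, 2020).
Order: Oyelaran, Varga, Saleh, Delgado, Romero, Vance, Moreau, Halvorsen, Okafor.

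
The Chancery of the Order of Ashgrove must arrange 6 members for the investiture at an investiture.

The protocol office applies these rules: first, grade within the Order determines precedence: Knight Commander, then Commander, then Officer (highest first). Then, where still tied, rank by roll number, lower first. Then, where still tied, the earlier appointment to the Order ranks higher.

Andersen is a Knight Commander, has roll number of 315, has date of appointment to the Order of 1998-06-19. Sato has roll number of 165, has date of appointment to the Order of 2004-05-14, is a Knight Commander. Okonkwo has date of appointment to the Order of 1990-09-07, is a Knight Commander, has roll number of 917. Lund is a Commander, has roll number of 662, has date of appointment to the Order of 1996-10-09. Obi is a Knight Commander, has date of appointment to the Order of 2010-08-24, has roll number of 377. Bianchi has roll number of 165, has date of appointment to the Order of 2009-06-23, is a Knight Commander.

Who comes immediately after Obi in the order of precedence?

Okonkwo

By grade within the Order: Sato, Bianchi, Andersen, Obi and Okonkwo (Knight Commander); then Lund (Commander).
Among Sato, Bianchi, Andersen, Obi and Okonkwo, by roll number (lower first): Sato and Bianchi (165) before Andersen (315) before Obi (377) before Okonkwo (917).
Among Sato and Bianchi, by date of appointment to the Order (earlier first): Sato (2004-05-14) before Bianchi (2009-06-23).
Order: Sato, Bianchi, Andersen, Obi, Okonkwo, Lund.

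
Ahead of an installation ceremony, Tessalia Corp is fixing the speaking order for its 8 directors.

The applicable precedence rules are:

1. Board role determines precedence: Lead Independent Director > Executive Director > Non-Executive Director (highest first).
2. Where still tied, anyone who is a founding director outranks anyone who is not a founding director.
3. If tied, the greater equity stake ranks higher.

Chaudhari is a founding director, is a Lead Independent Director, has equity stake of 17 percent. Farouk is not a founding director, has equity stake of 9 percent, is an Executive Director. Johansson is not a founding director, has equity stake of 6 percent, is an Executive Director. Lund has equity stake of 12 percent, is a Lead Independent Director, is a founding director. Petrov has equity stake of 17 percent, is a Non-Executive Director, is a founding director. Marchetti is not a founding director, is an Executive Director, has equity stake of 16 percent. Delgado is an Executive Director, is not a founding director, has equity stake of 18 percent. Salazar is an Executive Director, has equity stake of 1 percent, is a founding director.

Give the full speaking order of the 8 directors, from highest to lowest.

By board role: Chaudhari and Lund (Lead Independent Director); then Salazar, Delgado, Marchetti, Farouk and Johansson (Executive Director); then Petrov (Non-Executive Director).
Chaudhari and Lund are each a founding director, so the next rule applies.
Among Chaudhari and Lund, by equity stake (higher first): Chaudhari (17 percent) before Lund (12 percent).
Among Salazar, Delgado, Marchetti, Farouk and Johansson, a founding director before not a founding director: Salazar (a founding director) before Delgado, Marchetti, Farouk and Johansson (not a founding director).
Among Delgado, Marchetti, Farouk and Johansson, by equity stake (higher first): Delgado (18 percent) before Marchetti (16 percent) before Farouk (9 percent) before Johansson (6 percent).
Full order: Chaudhari, Lund, Salazar, Delgado, Marchetti, Farouk, Johansson, Petrov.

Chaudhari, Lund, Salazar, Delgado, Marchetti, Farouk, Johansson, Petrov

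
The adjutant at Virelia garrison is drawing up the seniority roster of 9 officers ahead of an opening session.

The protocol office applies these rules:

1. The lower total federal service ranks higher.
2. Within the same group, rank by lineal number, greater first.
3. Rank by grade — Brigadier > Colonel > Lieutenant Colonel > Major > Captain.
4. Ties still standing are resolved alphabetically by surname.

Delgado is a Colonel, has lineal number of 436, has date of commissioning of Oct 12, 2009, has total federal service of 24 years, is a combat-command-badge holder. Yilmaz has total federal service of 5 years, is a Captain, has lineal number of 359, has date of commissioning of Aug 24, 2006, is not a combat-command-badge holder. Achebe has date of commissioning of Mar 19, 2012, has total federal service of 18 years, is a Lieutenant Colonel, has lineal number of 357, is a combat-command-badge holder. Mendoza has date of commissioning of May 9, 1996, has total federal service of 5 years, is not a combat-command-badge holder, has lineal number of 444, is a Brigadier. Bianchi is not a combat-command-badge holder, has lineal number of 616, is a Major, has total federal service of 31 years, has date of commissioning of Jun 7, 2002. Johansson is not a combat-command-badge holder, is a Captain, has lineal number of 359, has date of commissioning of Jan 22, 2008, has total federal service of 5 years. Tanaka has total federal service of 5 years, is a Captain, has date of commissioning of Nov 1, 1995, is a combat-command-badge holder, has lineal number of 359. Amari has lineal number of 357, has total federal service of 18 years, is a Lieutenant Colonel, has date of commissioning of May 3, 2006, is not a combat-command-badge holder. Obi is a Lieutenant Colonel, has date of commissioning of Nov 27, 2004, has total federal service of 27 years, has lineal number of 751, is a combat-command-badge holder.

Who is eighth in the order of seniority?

Obi

By total federal service (lower first): Mendoza, Johansson, Tanaka and Yilmaz (each 5 years); then Achebe and Amari (both 18 years); then Delgado (24 years); then Obi (27 years); then Bianchi (31 years).
Among Mendoza, Johansson, Tanaka and Yilmaz, by lineal number (higher first): Mendoza (444) before Johansson, Tanaka and Yilmaz (359).
Johansson, Tanaka and Yilmaz are each Captain, so the next rule applies.
Among Johansson, Tanaka and Yilmaz, alphabetically by surname: Johansson before Tanaka before Yilmaz.
Achebe and Amari both have lineal number 357, so the next rule applies.
Achebe and Amari are each Lieutenant Colonel, so the next rule applies.
Among Achebe and Amari, alphabetically by surname: Achebe before Amari.
Order: Mendoza, Johansson, Tanaka, Yilmaz, Achebe, Amari, Delgado, Obi, Bianchi.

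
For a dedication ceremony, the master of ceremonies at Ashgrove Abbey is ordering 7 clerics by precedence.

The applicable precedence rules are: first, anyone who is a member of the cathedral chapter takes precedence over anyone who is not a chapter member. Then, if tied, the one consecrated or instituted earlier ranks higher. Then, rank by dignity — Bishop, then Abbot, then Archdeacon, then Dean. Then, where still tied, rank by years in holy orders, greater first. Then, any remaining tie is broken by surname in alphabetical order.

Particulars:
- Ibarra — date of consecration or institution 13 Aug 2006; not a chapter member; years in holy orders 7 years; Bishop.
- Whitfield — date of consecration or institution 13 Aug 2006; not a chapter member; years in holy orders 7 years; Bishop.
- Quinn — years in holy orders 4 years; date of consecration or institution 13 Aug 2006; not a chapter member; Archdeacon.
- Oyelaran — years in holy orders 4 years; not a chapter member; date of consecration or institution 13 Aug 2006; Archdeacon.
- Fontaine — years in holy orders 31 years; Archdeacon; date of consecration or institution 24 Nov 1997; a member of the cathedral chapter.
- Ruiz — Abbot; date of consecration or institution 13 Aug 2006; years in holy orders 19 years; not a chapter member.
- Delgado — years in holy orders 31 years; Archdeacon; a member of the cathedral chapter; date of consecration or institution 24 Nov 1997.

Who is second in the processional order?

Fontaine

By the first rule: Delgado and Fontaine (both a member of the cathedral chapter); then Ibarra, Whitfield, Ruiz, Oyelaran and Quinn (each not a chapter member).
Delgado and Fontaine both have date of consecration or institution 24 Nov 1997, so the next rule applies.
Delgado and Fontaine are each Archdeacon, so the next rule applies.
Delgado and Fontaine both have years in holy orders 31 years, so the next rule applies.
Among Delgado and Fontaine, alphabetically by surname: Delgado before Fontaine.
Ibarra, Whitfield, Ruiz, Oyelaran and Quinn all have date of consecration or institution 13 Aug 2006, so the next rule applies.
Among Ibarra, Whitfield, Ruiz, Oyelaran and Quinn, by dignity: Ibarra and Whitfield (Bishop) before Ruiz (Abbot) before Oyelaran and Quinn (Archdeacon).
Ibarra and Whitfield both have years in holy orders 7 years, so the next rule applies.
Among Ibarra and Whitfield, alphabetically by surname: Ibarra before Whitfield.
Oyelaran and Quinn both have years in holy orders 4 years, so the next rule applies.
Among Oyelaran and Quinn, alphabetically by surname: Oyelaran before Quinn.
Order: Delgado, Fontaine, Ibarra, Whitfield, Ruiz, Oyelaran, Quinn.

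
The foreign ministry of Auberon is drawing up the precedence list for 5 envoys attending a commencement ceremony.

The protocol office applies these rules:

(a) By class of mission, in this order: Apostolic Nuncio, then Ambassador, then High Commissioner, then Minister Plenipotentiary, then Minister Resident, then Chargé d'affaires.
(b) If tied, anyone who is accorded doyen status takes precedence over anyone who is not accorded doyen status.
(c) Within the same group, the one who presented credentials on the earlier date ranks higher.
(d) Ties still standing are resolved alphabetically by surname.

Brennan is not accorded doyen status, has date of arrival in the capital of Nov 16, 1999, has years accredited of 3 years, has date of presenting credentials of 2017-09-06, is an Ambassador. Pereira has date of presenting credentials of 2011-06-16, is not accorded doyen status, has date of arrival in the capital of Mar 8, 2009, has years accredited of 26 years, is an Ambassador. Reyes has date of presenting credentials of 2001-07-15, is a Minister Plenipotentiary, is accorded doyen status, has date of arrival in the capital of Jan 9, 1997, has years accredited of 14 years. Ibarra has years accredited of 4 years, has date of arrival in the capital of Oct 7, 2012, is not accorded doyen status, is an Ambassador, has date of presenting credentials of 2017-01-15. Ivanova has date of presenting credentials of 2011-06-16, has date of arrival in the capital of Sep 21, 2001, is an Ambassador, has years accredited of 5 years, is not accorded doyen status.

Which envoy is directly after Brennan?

Reyes

By class of mission: Ivanova, Pereira, Ibarra and Brennan (Ambassador); then Reyes (Minister Plenipotentiary).
Ivanova, Pereira, Ibarra and Brennan are each not accorded doyen status, so the next rule applies.
Among Ivanova, Pereira, Ibarra and Brennan, by date of presenting credentials (earlier first): Ivanova and Pereira (2011-06-16) before Ibarra (2017-01-15) before Brennan (2017-09-06).
Among Ivanova and Pereira, alphabetically by surname: Ivanova before Pereira.
Order: Ivanova, Pereira, Ibarra, Brennan, Reyes.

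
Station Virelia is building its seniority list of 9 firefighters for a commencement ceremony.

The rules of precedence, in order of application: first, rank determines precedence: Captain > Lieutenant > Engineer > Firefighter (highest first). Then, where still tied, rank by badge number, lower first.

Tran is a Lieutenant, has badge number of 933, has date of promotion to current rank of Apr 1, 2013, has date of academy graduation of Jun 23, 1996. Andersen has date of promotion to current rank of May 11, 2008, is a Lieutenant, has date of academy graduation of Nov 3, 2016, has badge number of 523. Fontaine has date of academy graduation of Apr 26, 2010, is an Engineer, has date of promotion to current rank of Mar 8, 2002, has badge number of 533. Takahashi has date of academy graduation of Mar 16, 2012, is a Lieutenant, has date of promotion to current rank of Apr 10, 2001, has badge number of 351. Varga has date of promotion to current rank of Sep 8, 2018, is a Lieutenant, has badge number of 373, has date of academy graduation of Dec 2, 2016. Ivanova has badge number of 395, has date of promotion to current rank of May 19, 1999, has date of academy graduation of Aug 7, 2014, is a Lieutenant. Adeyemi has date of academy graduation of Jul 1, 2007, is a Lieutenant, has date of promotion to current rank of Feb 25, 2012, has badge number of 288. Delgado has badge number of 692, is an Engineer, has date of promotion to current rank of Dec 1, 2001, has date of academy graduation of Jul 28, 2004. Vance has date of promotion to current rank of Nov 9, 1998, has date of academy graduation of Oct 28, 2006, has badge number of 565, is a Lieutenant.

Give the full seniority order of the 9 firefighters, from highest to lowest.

By rank: Adeyemi, Takahashi, Varga, Ivanova, Andersen, Vance and Tran (Lieutenant); then Fontaine and Delgado (Engineer).
Among Adeyemi, Takahashi, Varga, Ivanova, Andersen, Vance and Tran, by badge number (lower first): Adeyemi (288) before Takahashi (351) before Varga (373) before Ivanova (395) before Andersen (523) before Vance (565) before Tran (933).
Among Fontaine and Delgado, by badge number (lower first): Fontaine (533) before Delgado (692).
Full order: Adeyemi, Takahashi, Varga, Ivanova, Andersen, Vance, Tran, Fontaine, Delgado.

Adeyemi, Takahashi, Varga, Ivanova, Andersen, Vance, Tran, Fontaine, Delgado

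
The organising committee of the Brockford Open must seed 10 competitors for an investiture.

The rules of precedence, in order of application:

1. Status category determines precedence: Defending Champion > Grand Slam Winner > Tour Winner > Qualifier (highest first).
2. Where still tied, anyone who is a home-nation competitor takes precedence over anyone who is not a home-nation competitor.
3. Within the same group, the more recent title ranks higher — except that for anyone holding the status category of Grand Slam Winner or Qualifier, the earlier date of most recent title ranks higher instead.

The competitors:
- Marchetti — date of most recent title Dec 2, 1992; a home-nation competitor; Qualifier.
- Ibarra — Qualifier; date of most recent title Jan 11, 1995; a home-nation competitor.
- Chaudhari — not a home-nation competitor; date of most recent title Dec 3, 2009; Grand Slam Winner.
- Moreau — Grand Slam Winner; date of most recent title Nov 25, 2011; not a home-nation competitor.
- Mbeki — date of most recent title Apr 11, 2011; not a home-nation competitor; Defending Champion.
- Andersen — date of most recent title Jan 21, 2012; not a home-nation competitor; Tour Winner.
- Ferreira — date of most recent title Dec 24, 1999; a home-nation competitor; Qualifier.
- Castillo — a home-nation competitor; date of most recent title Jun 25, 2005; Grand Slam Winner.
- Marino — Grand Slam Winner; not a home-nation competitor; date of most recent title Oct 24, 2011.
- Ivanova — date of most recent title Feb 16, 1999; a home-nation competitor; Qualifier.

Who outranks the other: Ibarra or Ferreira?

By status category: Mbeki (Defending Champion); then Castillo, Chaudhari, Marino and Moreau (Grand Slam Winner); then Andersen (Tour Winner); then Marchetti, Ibarra, Ivanova and Ferreira (Qualifier).
Among Castillo, Chaudhari, Marino and Moreau, a home-nation competitor before not a home-nation competitor: Castillo (a home-nation competitor) before Chaudhari, Marino and Moreau (not a home-nation competitor).
Among Chaudhari, Marino and Moreau, by date of most recent title (earlier first) (reversed rule for this group): Chaudhari (Dec 3, 2009) before Marino (Oct 24, 2011) before Moreau (Nov 25, 2011).
Marchetti, Ibarra, Ivanova and Ferreira are each a home-nation competitor, so the next rule applies.
Among Marchetti, Ibarra, Ivanova and Ferreira, by date of most recent title (earlier first) (reversed rule for this group): Marchetti (Dec 2, 1992) before Ibarra (Jan 11, 1995) before Ivanova (Feb 16, 1999) before Ferreira (Dec 24, 1999).
So Ibarra takes precedence.

Ibarra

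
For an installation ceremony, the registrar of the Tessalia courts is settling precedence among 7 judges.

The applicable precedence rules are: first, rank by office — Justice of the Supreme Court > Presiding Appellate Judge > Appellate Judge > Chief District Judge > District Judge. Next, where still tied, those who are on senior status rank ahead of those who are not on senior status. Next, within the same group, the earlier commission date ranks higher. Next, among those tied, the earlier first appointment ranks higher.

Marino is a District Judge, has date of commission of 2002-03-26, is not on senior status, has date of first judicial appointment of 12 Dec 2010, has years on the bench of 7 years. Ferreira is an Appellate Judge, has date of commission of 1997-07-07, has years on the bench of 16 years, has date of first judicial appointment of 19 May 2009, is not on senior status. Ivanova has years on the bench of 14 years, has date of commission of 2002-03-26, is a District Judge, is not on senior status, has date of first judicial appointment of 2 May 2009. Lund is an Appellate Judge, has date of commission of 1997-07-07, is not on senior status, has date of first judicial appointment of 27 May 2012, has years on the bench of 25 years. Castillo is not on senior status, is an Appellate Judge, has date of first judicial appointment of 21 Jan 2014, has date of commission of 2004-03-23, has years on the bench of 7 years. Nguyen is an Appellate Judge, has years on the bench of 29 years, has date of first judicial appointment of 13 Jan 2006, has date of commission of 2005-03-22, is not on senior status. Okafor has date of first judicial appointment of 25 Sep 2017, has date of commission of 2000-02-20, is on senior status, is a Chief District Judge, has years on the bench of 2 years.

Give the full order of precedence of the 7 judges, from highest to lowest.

Ferreira, Lund, Castillo, Nguyen, Okafor, Ivanova, Marino

By office: Ferreira, Lund, Castillo and Nguyen (Appellate Judge); then Okafor (Chief District Judge); then Ivanova and Marino (District Judge).
Ferreira, Lund, Castillo and Nguyen are each not on senior status, so the next rule applies.
Among Ferreira, Lund, Castillo and Nguyen, by date of commission (earlier first): Ferreira and Lund (1997-07-07) before Castillo (2004-03-23) before Nguyen (2005-03-22).
Among Ferreira and Lund, by date of first judicial appointment (earlier first): Ferreira (19 May 2009) before Lund (27 May 2012).
Ivanova and Marino are each not on senior status, so the next rule applies.
Ivanova and Marino both have date of commission 2002-03-26, so the next rule applies.
Among Ivanova and Marino, by date of first judicial appointment (earlier first): Ivanova (2 May 2009) before Marino (12 Dec 2010).
Full order: Ferreira, Lund, Castillo, Nguyen, Okafor, Ivanova, Marino.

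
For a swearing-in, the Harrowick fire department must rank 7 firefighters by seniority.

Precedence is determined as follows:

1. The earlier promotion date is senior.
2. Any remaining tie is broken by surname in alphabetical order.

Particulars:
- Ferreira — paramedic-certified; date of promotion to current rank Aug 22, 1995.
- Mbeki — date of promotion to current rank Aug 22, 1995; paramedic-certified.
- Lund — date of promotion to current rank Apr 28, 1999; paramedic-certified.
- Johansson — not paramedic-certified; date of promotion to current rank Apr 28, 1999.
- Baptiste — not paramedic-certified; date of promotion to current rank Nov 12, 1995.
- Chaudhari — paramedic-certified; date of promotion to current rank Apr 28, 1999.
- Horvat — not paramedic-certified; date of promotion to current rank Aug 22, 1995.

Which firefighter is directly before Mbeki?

By date of promotion to current rank (earlier first): Ferreira, Horvat and Mbeki (each Aug 22, 1995); then Baptiste (Nov 12, 1995); then Chaudhari, Johansson and Lund (each Apr 28, 1999).
Among Ferreira, Horvat and Mbeki, alphabetically by surname: Ferreira before Horvat before Mbeki.
Among Chaudhari, Johansson and Lund, alphabetically by surname: Chaudhari before Johansson before Lund.
Order: Ferreira, Horvat, Mbeki, Baptiste, Chaudhari, Johansson, Lund.

Horvat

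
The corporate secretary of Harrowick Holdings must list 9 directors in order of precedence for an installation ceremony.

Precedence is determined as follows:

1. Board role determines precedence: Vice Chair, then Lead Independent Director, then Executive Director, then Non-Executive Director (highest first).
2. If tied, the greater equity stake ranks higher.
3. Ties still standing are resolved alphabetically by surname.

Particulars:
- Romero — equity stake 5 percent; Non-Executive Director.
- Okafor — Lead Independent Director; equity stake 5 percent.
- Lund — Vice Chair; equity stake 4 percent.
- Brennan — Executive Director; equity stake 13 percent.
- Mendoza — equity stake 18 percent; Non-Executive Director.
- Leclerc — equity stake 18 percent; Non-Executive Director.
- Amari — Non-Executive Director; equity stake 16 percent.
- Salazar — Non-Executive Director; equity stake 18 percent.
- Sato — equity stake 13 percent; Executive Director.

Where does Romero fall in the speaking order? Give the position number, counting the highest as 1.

9

By board role: Lund (Vice Chair); then Okafor (Lead Independent Director); then Brennan and Sato (Executive Director); then Leclerc, Mendoza, Salazar, Amari and Romero (Non-Executive Director).
Brennan and Sato both have equity stake 13 percent, so the next rule applies.
Among Brennan and Sato, alphabetically by surname: Brennan before Sato.
Among Leclerc, Mendoza, Salazar, Amari and Romero, by equity stake (higher first): Leclerc, Mendoza and Salazar (18 percent) before Amari (16 percent) before Romero (5 percent).
Among Leclerc, Mendoza and Salazar, alphabetically by surname: Leclerc before Mendoza before Salazar.
Order: Lund, Okafor, Brennan, Sato, Leclerc, Mendoza, Salazar, Amari, Romero. So position 9.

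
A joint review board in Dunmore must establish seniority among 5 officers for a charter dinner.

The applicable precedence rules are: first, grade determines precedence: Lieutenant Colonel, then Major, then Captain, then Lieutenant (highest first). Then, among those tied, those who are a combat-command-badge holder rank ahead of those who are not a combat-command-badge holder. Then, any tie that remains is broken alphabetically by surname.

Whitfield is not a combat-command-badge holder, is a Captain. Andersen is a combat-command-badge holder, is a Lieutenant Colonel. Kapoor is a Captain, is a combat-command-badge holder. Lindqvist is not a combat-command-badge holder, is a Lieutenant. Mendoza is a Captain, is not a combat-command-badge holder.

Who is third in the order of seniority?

By grade: Andersen (Lieutenant Colonel); then Kapoor, Mendoza and Whitfield (Captain); then Lindqvist (Lieutenant).
Among Kapoor, Mendoza and Whitfield, a combat-command-badge holder before not a combat-command-badge holder: Kapoor (a combat-command-badge holder) before Mendoza and Whitfield (not a combat-command-badge holder).
Among Mendoza and Whitfield, alphabetically by surname: Mendoza before Whitfield.
Order: Andersen, Kapoor, Mendoza, Whitfield, Lindqvist.

Mendoza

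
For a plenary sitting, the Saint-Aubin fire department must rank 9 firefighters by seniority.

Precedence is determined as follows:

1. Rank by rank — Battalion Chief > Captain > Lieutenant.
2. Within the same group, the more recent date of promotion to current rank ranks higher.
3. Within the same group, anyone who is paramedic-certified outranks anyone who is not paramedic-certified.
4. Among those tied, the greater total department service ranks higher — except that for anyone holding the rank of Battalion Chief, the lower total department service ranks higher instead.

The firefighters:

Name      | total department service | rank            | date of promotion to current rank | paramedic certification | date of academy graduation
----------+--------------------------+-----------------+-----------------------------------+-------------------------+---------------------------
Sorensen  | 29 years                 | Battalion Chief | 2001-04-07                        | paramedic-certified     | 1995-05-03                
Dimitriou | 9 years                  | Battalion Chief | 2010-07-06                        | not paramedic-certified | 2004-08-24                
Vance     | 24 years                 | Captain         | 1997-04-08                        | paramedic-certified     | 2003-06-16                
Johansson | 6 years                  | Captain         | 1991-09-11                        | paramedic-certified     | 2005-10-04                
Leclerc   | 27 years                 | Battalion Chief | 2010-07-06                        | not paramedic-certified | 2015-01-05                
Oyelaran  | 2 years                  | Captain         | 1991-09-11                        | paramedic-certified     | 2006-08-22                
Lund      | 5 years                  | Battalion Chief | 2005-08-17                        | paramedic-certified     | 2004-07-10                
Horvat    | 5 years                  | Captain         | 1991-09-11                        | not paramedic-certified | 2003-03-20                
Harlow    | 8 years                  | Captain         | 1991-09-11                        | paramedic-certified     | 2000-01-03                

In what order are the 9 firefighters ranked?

Dimitriou, Leclerc, Lund, Sorensen, Vance, Harlow, Johansson, Oyelaran, Horvat

By rank: Dimitriou, Leclerc, Lund and Sorensen (Battalion Chief); then Vance, Harlow, Johansson, Oyelaran and Horvat (Captain).
Among Dimitriou, Leclerc, Lund and Sorensen, by date of promotion to current rank (later first): Dimitriou and Leclerc (2010-07-06) before Lund (2005-08-17) before Sorensen (2001-04-07).
Dimitriou and Leclerc are each not paramedic-certified, so the next rule applies.
Among Dimitriou and Leclerc, by total department service (lower first) (reversed rule for this group): Dimitriou (9 years) before Leclerc (27 years).
Among Vance, Harlow, Johansson, Oyelaran and Horvat, by date of promotion to current rank (later first): Vance (1997-04-08) before Harlow, Johansson, Oyelaran and Horvat (1991-09-11).
Among Harlow, Johansson, Oyelaran and Horvat, paramedic-certified before not paramedic-certified: Harlow, Johansson and Oyelaran (paramedic-certified) before Horvat (not paramedic-certified).
Among Harlow, Johansson and Oyelaran, by total department service (higher first): Harlow (8 years) before Johansson (6 years) before Oyelaran (2 years).
Full order: Dimitriou, Leclerc, Lund, Sorensen, Vance, Harlow, Johansson, Oyelaran, Horvat.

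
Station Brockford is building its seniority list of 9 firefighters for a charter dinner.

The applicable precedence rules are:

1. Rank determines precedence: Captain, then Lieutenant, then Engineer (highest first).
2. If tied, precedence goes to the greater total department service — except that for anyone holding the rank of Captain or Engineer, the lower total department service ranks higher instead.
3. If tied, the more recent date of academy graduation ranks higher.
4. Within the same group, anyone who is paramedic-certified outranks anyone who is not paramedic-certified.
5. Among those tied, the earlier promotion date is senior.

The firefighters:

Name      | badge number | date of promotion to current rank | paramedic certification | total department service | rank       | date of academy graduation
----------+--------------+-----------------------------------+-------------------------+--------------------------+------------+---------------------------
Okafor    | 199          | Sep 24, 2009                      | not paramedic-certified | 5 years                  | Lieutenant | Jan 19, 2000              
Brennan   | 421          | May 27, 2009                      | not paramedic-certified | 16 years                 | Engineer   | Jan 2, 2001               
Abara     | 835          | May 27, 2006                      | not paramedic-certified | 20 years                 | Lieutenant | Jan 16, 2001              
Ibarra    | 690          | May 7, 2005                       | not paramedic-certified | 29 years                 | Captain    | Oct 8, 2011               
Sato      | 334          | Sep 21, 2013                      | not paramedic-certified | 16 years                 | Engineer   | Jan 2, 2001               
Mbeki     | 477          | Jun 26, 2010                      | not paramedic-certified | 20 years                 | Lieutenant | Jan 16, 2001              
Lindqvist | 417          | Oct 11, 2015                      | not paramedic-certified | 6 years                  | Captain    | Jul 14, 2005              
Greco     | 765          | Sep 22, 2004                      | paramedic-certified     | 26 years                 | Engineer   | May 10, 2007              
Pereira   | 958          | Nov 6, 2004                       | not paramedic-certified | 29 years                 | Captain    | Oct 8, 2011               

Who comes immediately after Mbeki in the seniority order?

Okafor

By rank: Lindqvist, Pereira and Ibarra (Captain); then Abara, Mbeki and Okafor (Lieutenant); then Brennan, Sato and Greco (Engineer).
Among Lindqvist, Pereira and Ibarra, by total department service (lower first) (reversed rule for this group): Lindqvist (6 years) before Pereira and Ibarra (29 years).
Pereira and Ibarra both have date of academy graduation Oct 8, 2011, so the next rule applies.
Pereira and Ibarra are each not paramedic-certified, so the next rule applies.
Among Pereira and Ibarra, by date of promotion to current rank (earlier first): Pereira (Nov 6, 2004) before Ibarra (May 7, 2005).
Among Abara, Mbeki and Okafor, by total department service (higher first): Abara and Mbeki (20 years) before Okafor (5 years).
Abara and Mbeki both have date of academy graduation Jan 16, 2001, so the next rule applies.
Abara and Mbeki are each not paramedic-certified, so the next rule applies.
Among Abara and Mbeki, by date of promotion to current rank (earlier first): Abara (May 27, 2006) before Mbeki (Jun 26, 2010).
Among Brennan, Sato and Greco, by total department service (lower first) (reversed rule for this group): Brennan and Sato (16 years) before Greco (26 years).
Brennan and Sato both have date of academy graduation Jan 2, 2001, so the next rule applies.
Brennan and Sato are each not paramedic-certified, so the next rule applies.
Among Brennan and Sato, by date of promotion to current rank (earlier first): Brennan (May 27, 2009) before Sato (Sep 21, 2013).
Order: Lindqvist, Pereira, Ibarra, Abara, Mbeki, Okafor, Brennan, Sato, Greco.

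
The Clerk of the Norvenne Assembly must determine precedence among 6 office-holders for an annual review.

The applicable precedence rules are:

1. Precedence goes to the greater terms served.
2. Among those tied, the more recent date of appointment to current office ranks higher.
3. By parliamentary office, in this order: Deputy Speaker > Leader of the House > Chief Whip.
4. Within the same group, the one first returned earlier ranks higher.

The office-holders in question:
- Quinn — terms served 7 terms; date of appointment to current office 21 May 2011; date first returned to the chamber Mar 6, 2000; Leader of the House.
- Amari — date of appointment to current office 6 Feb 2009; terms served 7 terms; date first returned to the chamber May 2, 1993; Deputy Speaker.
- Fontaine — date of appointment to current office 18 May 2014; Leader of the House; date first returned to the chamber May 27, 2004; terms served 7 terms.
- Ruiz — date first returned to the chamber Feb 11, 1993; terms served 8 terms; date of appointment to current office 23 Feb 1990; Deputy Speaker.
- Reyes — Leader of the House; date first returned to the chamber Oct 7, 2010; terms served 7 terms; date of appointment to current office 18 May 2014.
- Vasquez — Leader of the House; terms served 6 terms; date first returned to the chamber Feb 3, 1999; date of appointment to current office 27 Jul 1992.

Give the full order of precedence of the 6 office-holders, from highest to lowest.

Ruiz, Fontaine, Reyes, Quinn, Amari, Vasquez

By terms served (higher first): Ruiz (8 terms); then Fontaine, Reyes, Quinn and Amari (each 7 terms); then Vasquez (6 terms).
Among Fontaine, Reyes, Quinn and Amari, by date of appointment to current office (later first): Fontaine and Reyes (18 May 2014) before Quinn (21 May 2011) before Amari (6 Feb 2009).
Fontaine and Reyes are each Leader of the House, so the next rule applies.
Among Fontaine and Reyes, by date first returned to the chamber (earlier first): Fontaine (May 27, 2004) before Reyes (Oct 7, 2010).
Full order: Ruiz, Fontaine, Reyes, Quinn, Amari, Vasquez.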